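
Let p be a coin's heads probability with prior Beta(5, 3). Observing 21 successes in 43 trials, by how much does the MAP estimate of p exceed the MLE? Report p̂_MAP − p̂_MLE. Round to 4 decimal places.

MAP − MLE = 0.0218

Posterior is Beta(26, 25); MAP = (26−1)/(51−2) = 25/49 ≈ 0.51020.
MLE ignores the prior: p̂_MLE = k/n = 21/43 ≈ 0.48837.
Difference = 25/49 − 21/43 = 46/2107 ≈ 0.0218.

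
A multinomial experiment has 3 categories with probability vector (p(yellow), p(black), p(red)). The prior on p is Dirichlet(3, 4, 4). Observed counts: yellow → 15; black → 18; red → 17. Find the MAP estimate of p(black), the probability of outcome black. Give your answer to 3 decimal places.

The posterior is Dirichlet(αᵢ + nᵢ) = Dirichlet(18, 22, 21).
For a Dirichlet(a₁,…,a_K) with all aᵢ > 1, the mode has j-th component (aⱼ − 1)/(Σaᵢ − K).
Here Σaᵢ = 61 and K = 3, so p(black) = (22 − 1)/(61 − 3) = 21/58 ≈ 0.362.

MAP estimate of p(black) = 0.362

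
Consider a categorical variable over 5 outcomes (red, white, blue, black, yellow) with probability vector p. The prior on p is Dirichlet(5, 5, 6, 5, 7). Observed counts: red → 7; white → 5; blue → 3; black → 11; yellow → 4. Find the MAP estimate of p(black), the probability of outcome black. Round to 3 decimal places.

MAP estimate of p(black) = 0.283

The posterior is Dirichlet(αᵢ + nᵢ) = Dirichlet(12, 10, 9, 16, 11).
For a Dirichlet(a₁,…,a_K) with all aᵢ > 1, the mode has j-th component (aⱼ − 1)/(Σaᵢ − K).
Here Σaᵢ = 58 and K = 5, so p(black) = (16 − 1)/(58 − 5) = 15/53 ≈ 0.283.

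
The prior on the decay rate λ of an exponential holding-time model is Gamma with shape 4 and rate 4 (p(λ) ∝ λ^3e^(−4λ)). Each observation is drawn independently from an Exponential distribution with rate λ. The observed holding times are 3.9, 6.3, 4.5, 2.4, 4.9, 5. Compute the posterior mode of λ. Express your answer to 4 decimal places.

λ̂_MAP = 0.2903

The Exponential(rate=λ) likelihood is ∝ λ^n e^(−λΣtᵢ). Here n = 6 and Σtᵢ = 3.9 + 6.3 + 4.5 + 2.4 + 4.9 + 5 = 27.
Posterior ∝ λ^3e^(−4λ) · λ^6e^(−27λ) = λ^9e^(−31λ), i.e. Gamma(10, 31).
Mode = (a−1)/b = 9/31 ≈ 0.2903.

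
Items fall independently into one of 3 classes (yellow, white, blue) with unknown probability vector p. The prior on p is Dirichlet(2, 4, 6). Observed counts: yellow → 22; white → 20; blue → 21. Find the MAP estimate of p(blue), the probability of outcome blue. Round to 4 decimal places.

The posterior is Dirichlet(αᵢ + nᵢ) = Dirichlet(24, 24, 27).
For a Dirichlet(a₁,…,a_K) with all aᵢ > 1, the mode has j-th component (aⱼ − 1)/(Σaᵢ − K).
Here Σaᵢ = 75 and K = 3, so p(blue) = (27 − 1)/(75 − 3) = 26/72 ≈ 0.3611.

MAP estimate of p(blue) = 0.3611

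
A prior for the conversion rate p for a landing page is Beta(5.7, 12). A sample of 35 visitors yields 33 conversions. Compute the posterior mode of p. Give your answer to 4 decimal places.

Prior: Beta(5.7, 12).
Data: 33 successes in 35 trials. The binomial likelihood contributes p^33(1−p)^2, so the posterior is Beta(5.7+33, 12+2) = Beta(38.7, 14).
For Beta(a, b) with a, b > 1 the mode is (a−1)/(a+b−2) = 37.7/50.7 ≈ 0.7436.

p̂_MAP = 0.7436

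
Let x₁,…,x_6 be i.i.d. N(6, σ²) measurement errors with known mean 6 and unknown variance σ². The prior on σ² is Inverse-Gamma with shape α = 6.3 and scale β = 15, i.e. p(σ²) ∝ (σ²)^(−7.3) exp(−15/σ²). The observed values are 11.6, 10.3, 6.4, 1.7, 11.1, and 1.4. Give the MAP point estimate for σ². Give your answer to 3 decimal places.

Sum of squared deviations about the known mean: SS = (11.6−6)² + (10.3−6)² + (6.4−6)² + (1.7−6)² + (11.1−6)² + (1.4−6)² = 115.67.
The Normal likelihood contributes (σ²)^(−n/2) exp(−SS/(2σ²)), so the posterior is Inverse-Gamma(α + n/2, β + SS/2) = Inverse-Gamma(9.3, 72.835).
The mode of Inverse-Gamma(a, b) is b/(a+1) = 72.835/10.3 ≈ 7.071.

σ̂²_MAP = 7.071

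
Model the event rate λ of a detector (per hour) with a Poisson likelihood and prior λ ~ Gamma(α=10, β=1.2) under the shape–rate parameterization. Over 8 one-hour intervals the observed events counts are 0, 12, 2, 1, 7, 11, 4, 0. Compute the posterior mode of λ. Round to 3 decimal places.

λ̂_MAP = 5.000

Σxᵢ = 0+12+2+1+7+11+4+0 = 37, with n = 8.
Posterior ∝ λ^9e^(−1.2λ) · λ^37e^(−8λ) = λ^46e^(−9.2λ), i.e. Gamma(shape=47, rate=9.2).
The mode of a Gamma(a, b) with a ≥ 1 (shape–rate) is (a−1)/b = 46/9.2 ≈ 5.000.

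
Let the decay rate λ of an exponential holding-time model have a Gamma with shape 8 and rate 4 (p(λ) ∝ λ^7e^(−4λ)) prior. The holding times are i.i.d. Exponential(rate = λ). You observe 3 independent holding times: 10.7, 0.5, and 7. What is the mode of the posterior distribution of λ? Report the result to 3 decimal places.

λ̂_MAP = 0.450

The Exponential(rate=λ) likelihood is ∝ λ^n e^(−λΣtᵢ). Here n = 3 and Σtᵢ = 10.7 + 0.5 + 7 = 18.2.
Posterior ∝ λ^7e^(−4λ) · λ^3e^(−18.2λ) = λ^10e^(−22.2λ), i.e. Gamma(11, 22.2).
Mode = (a−1)/b = 10/22.2 ≈ 0.450.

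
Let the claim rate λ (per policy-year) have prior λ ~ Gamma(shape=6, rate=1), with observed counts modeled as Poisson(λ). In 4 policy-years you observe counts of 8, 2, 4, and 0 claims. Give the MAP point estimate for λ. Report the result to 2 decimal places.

λ̂_MAP = 3.80

Σxᵢ = 8+2+4+0 = 14, with n = 4.
Posterior ∝ λ^5e^(−1λ) · λ^14e^(−4λ) = λ^19e^(−5λ), i.e. Gamma(shape=20, rate=5).
The mode of a Gamma(a, b) with a ≥ 1 (shape–rate) is (a−1)/b = 19/5 ≈ 3.80.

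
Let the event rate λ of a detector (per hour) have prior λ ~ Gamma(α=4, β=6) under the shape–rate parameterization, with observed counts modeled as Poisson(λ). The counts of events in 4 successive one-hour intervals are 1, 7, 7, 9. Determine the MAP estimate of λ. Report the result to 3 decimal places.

Σxᵢ = 1+7+7+9 = 24, with n = 4.
Posterior ∝ λ^3e^(−6λ) · λ^24e^(−4λ) = λ^27e^(−10λ), i.e. Gamma(shape=28, rate=10).
The mode of a Gamma(a, b) with a ≥ 1 (shape–rate) is (a−1)/b = 27/10 ≈ 2.700.

λ̂_MAP = 2.700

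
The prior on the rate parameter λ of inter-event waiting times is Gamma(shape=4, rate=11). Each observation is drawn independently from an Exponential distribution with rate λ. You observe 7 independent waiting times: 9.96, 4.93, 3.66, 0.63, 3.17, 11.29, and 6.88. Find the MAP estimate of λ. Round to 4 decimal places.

λ̂_MAP = 0.1941

The Exponential(rate=λ) likelihood is ∝ λ^n e^(−λΣtᵢ). Here n = 7 and Σtᵢ = 9.96 + 4.93 + 3.66 + 0.63 + 3.17 + 11.29 + 6.88 = 40.52.
Posterior ∝ λ^3e^(−11λ) · λ^7e^(−40.52λ) = λ^10e^(−51.52λ), i.e. Gamma(11, 51.52).
Mode = (a−1)/b = 10/51.52 ≈ 0.1941.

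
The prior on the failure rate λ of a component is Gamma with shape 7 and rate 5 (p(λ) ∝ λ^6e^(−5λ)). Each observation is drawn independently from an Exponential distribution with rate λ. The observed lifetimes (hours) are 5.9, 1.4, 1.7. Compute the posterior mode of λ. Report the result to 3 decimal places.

The Exponential(rate=λ) likelihood is ∝ λ^n e^(−λΣtᵢ). Here n = 3 and Σtᵢ = 5.9 + 1.4 + 1.7 = 9.
Posterior ∝ λ^6e^(−5λ) · λ^3e^(−9λ) = λ^9e^(−14λ), i.e. Gamma(10, 14).
Mode = (a−1)/b = 9/14 ≈ 0.643.

λ̂_MAP = 0.643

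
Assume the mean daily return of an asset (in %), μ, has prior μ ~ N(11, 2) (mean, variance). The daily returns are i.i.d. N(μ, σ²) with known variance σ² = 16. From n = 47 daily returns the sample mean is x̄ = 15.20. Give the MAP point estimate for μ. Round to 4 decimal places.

μ̂_MAP = 14.5891

n = 47, x̄ = 15.20.
For a Normal prior and Normal likelihood with known variance, the posterior is Normal; its mode equals its mean, the precision-weighted average.
Prior precision 1/σ₀² = 1/2 = 0.5; data precision n/σ² = 47/16 = 2.9375.
μ̂ = (0.5·11 + 2.9375·15.2) / (0.5 + 2.9375) = 50.15/3.4375 = 4012/275 ≈ 14.5891.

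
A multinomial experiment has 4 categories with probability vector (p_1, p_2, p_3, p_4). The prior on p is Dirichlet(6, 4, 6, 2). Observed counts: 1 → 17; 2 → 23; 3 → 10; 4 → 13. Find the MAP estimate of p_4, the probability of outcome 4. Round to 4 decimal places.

The posterior is Dirichlet(αᵢ + nᵢ) = Dirichlet(23, 27, 16, 15).
For a Dirichlet(a₁,…,a_K) with all aᵢ > 1, the mode has j-th component (aⱼ − 1)/(Σaᵢ − K).
Here Σaᵢ = 81 and K = 4, so p_4 = (15 − 1)/(81 − 4) = 14/77 ≈ 0.1818.

MAP estimate: 0.1818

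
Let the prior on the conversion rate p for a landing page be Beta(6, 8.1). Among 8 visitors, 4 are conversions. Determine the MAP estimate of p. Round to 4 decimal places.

Prior: Beta(6, 8.1).
Data: 4 successes in 8 trials. The binomial likelihood contributes p^4(1−p)^4, so the posterior is Beta(6+4, 8.1+4) = Beta(10, 12.1).
For Beta(a, b) with a, b > 1 the mode is (a−1)/(a+b−2) = 9/20.1 ≈ 0.4478.

p̂_MAP = 0.4478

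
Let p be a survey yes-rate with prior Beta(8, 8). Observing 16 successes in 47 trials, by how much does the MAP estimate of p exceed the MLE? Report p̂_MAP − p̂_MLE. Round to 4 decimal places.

Posterior is Beta(24, 39); MAP = (24−1)/(63−2) = 23/61 ≈ 0.37705.
MLE ignores the prior: p̂_MLE = k/n = 16/47 ≈ 0.34043.
Difference = 23/61 − 16/47 = 105/2867 ≈ 0.0366.

MAP − MLE = 0.0366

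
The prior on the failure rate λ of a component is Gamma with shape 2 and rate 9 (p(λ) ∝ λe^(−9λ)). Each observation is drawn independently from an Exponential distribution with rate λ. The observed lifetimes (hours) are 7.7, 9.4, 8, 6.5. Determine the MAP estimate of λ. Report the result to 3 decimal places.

λ̂_MAP = 0.123

The Exponential(rate=λ) likelihood is ∝ λ^n e^(−λΣtᵢ). Here n = 4 and Σtᵢ = 7.7 + 9.4 + 8 + 6.5 = 31.6.
Posterior ∝ λe^(−9λ) · λ^4e^(−31.6λ) = λ^5e^(−40.6λ), i.e. Gamma(6, 40.6).
Mode = (a−1)/b = 5/40.6 ≈ 0.123.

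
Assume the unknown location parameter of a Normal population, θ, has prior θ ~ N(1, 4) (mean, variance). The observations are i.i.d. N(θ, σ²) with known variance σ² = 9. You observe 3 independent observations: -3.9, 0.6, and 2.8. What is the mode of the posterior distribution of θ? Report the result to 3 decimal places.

n = 3; x̄ = ((-3.9) + 0.6 + 2.8)/3 = -0.5/3 = -1/6 ≈ -0.1667.
For a Normal prior and Normal likelihood with known variance, the posterior is Normal; its mode equals its mean, the precision-weighted average.
Prior precision 1/σ₀² = 1/4 = 0.25; data precision n/σ² = 3/9 = 1/3.
θ̂ = (0.25·1 + (1/3)·(-1/6)) / (0.25 + 1/3) = (7/36)/(7/12) = 1/3 ≈ 0.333.

θ̂_MAP = 0.333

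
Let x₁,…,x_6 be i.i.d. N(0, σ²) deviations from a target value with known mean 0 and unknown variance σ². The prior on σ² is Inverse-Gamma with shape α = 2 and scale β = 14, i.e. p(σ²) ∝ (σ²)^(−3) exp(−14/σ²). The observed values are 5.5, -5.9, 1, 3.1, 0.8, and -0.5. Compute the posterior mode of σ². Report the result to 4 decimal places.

Sum of squared deviations about the known mean: SS = (5.5−0)² + (-5.9−0)² + (1−0)² + (3.1−0)² + (0.8−0)² + (-0.5−0)² = 76.56.
The Normal likelihood contributes (σ²)^(−n/2) exp(−SS/(2σ²)), so the posterior is Inverse-Gamma(α + n/2, β + SS/2) = Inverse-Gamma(5, 52.28).
The mode of Inverse-Gamma(a, b) is b/(a+1) = 52.28/6 ≈ 8.7133.

σ̂²_MAP = 8.7133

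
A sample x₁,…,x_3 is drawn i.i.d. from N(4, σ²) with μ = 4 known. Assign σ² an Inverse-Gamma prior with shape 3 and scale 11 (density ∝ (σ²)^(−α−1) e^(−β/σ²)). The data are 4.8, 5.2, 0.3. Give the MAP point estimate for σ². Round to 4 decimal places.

σ̂²_MAP = 3.4336

Sum of squared deviations about the known mean: SS = (4.8−4)² + (5.2−4)² + (0.3−4)² = 15.77.
The Normal likelihood contributes (σ²)^(−n/2) exp(−SS/(2σ²)), so the posterior is Inverse-Gamma(α + n/2, β + SS/2) = Inverse-Gamma(4.5, 18.885).
The mode of Inverse-Gamma(a, b) is b/(a+1) = 18.885/5.5 ≈ 3.4336.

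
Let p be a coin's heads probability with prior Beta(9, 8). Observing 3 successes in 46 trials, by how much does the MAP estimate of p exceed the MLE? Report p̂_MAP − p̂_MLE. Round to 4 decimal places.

Posterior is Beta(12, 51); MAP = (12−1)/(63−2) = 11/61 ≈ 0.18033.
MLE ignores the prior: p̂_MLE = k/n = 3/46 ≈ 0.06522.
Difference = 11/61 − 3/46 = 323/2806 ≈ 0.1151.

MAP − MLE = 0.1151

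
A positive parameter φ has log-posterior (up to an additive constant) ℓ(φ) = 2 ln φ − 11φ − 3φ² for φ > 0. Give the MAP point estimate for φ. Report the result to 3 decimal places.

ℓ'(φ) = 2/φ − 11 − 6φ. Setting this to zero and multiplying by φ: 6φ² + 11φ − 2 = 0.
φ = (−11 + √(11² + 4·6·2)) / (2·6) = (−11 + √169) / 12 = (−11 + 13)/12 = 1/6.
ℓ''(φ) = −2/φ² − 6 < 0, confirming a maximum.

φ̂_MAP = 0.167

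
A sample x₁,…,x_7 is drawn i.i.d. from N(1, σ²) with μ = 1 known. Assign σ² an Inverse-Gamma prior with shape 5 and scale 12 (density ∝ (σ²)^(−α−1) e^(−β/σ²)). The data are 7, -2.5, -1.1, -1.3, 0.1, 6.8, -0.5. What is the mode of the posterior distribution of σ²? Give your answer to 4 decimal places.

Sum of squared deviations about the known mean: SS = (7−1)² + (-2.5−1)² + (-1.1−1)² + (-1.3−1)² + (0.1−1)² + (6.8−1)² + (-0.5−1)² = 94.65.
The Normal likelihood contributes (σ²)^(−n/2) exp(−SS/(2σ²)), so the posterior is Inverse-Gamma(α + n/2, β + SS/2) = Inverse-Gamma(8.5, 59.325).
The mode of Inverse-Gamma(a, b) is b/(a+1) = 59.325/9.5 ≈ 6.2447.

σ̂²_MAP = 6.2447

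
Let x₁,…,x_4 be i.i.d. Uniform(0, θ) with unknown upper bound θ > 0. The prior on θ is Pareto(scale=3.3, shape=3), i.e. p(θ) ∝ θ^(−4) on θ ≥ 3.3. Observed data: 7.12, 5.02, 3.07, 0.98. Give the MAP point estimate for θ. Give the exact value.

θ̂_MAP = 7.12

The Uniform(0, θ) likelihood is θ^(−n) for θ ≥ max(xᵢ), zero otherwise. Here max(xᵢ) = 7.12.
Posterior ∝ θ^(−4) · θ^(−4) = θ^(−8) on θ ≥ max(3.3, 7.12) = 7.12.
This density is strictly decreasing in θ, so the posterior mode lies at the lower boundary of the support.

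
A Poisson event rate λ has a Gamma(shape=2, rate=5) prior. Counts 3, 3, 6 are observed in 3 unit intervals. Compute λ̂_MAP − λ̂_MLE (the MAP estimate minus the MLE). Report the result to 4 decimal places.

MAP − MLE = -2.3750

Σxᵢ = 12. Posterior is Gamma(14, 8); MAP = (14−1)/8 = 13/8 ≈ 1.62500.
MLE = x̄ = 12/3 ≈ 4.00000.
Difference = 13/8 − 12/3 = -19/8 ≈ -2.3750.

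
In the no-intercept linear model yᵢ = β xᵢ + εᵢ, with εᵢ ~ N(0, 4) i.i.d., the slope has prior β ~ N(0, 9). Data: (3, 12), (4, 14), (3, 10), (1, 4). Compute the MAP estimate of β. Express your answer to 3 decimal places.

log p(β | y) = −Σ(yᵢ − βxᵢ)²/(2·4) − β²/(2·9) + const.
Setting the derivative to zero: Σxᵢ(yᵢ − βxᵢ)/4 − β/9 = 0, so β = Σxᵢyᵢ / (Σxᵢ² + σ²/τ²).
Σxᵢyᵢ = 3·12 + 4·14 + 3·10 + 1·4 = 126; Σxᵢ² = 35; σ²/τ² = 4/9.
β̂_MAP = 126 / (35 + 4/9) = 126/(319/9) = 1134/319 ≈ 3.555.

β̂_MAP = 3.555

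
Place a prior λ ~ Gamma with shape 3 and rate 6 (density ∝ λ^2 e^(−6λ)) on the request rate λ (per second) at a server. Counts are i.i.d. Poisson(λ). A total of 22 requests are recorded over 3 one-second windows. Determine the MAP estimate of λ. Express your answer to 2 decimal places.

λ̂_MAP = 2.67

Σxᵢ = 22, n = 3.
Posterior ∝ λ^2e^(−6λ) · λ^22e^(−3λ) = λ^24e^(−9λ), i.e. Gamma(shape=25, rate=9).
The mode of a Gamma(a, b) with a ≥ 1 (shape–rate) is (a−1)/b = 24/9 ≈ 2.67.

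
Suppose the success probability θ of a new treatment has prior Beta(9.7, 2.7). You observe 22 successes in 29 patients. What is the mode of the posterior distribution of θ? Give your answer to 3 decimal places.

θ̂_MAP = 0.779

Prior: Beta(9.7, 2.7).
Data: 22 successes in 29 trials. The binomial likelihood contributes θ^22(1−θ)^7, so the posterior is Beta(9.7+22, 2.7+7) = Beta(31.7, 9.7).
For Beta(a, b) with a, b > 1 the mode is (a−1)/(a+b−2) = 30.7/39.4 ≈ 0.779.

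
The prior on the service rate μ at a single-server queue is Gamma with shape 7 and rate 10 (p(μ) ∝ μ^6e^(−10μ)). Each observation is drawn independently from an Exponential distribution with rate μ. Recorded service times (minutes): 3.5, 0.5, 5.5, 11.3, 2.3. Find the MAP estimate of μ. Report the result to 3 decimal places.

μ̂_MAP = 0.332

The Exponential(rate=μ) likelihood is ∝ μ^n e^(−μΣtᵢ). Here n = 5 and Σtᵢ = 3.5 + 0.5 + 5.5 + 11.3 + 2.3 = 23.1.
Posterior ∝ μ^6e^(−10μ) · μ^5e^(−23.1μ) = μ^11e^(−33.1μ), i.e. Gamma(12, 33.1).
Mode = (a−1)/b = 11/33.1 ≈ 0.332.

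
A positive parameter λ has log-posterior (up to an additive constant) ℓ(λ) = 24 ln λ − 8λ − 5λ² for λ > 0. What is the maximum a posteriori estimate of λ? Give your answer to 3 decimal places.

ℓ'(λ) = 24/λ − 8 − 10λ. Setting this to zero and multiplying by λ: 10λ² + 8λ − 24 = 0.
λ = (−8 + √(8² + 4·10·24)) / (2·10) = (−8 + √1024) / 20 = (−8 + 32)/20 = 6/5.
ℓ''(λ) = −24/λ² − 10 < 0, confirming a maximum.

λ̂_MAP = 1.200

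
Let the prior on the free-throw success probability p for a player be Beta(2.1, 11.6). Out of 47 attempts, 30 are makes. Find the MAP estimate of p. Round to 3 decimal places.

p̂_MAP = 0.530

Prior: Beta(2.1, 11.6).
Data: 30 successes in 47 trials. The binomial likelihood contributes p^30(1−p)^17, so the posterior is Beta(2.1+30, 11.6+17) = Beta(32.1, 28.6).
For Beta(a, b) with a, b > 1 the mode is (a−1)/(a+b−2) = 31.1/58.7 ≈ 0.530.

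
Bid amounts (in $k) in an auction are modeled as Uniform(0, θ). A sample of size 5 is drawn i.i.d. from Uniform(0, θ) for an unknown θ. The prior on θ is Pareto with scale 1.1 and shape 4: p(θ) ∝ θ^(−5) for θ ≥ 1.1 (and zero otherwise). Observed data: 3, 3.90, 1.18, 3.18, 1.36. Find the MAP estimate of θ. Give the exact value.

θ̂_MAP = 3.90

The Uniform(0, θ) likelihood is θ^(−n) for θ ≥ max(xᵢ), zero otherwise. Here max(xᵢ) = 3.90.
Posterior ∝ θ^(−5) · θ^(−5) = θ^(−10) on θ ≥ max(1.1, 3.90) = 3.90.
This density is strictly decreasing in θ, so the posterior mode lies at the lower boundary of the support.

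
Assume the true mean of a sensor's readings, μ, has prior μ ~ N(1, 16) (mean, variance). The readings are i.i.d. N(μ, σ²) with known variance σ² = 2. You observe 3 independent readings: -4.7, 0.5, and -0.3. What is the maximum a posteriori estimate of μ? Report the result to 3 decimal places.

n = 3; x̄ = ((-4.7) + 0.5 + (-0.3))/3 = -4.5/3 = -1.5.
For a Normal prior and Normal likelihood with known variance, the posterior is Normal; its mode equals its mean, the precision-weighted average.
Prior precision 1/σ₀² = 1/16 = 0.0625; data precision n/σ² = 3/2 = 1.5.
μ̂ = (0.0625·1 + 1.5·(-1.5)) / (0.0625 + 1.5) = (-2.1875)/1.5625 = -1.400.

μ̂_MAP = -1.400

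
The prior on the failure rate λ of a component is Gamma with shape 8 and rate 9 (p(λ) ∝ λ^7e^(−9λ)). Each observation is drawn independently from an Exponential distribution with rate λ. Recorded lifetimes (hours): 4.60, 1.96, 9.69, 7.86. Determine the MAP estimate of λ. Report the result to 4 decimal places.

The Exponential(rate=λ) likelihood is ∝ λ^n e^(−λΣtᵢ). Here n = 4 and Σtᵢ = 4.60 + 1.96 + 9.69 + 7.86 = 24.11.
Posterior ∝ λ^7e^(−9λ) · λ^4e^(−24.11λ) = λ^11e^(−33.11λ), i.e. Gamma(12, 33.11).
Mode = (a−1)/b = 11/33.11 ≈ 0.3322.

λ̂_MAP = 0.3322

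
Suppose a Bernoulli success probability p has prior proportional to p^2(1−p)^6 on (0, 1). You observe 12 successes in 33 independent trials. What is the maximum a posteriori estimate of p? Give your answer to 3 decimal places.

p̂_MAP = 0.341

The prior density ∝ p^2(1−p)^6 is the kernel of Beta(3, 7).
Data: 12 successes in 33 trials. The binomial likelihood contributes p^12(1−p)^21, so the posterior is Beta(3+12, 7+21) = Beta(15, 28).
For Beta(a, b) with a, b > 1 the mode is (a−1)/(a+b−2) = 14/41 ≈ 0.341.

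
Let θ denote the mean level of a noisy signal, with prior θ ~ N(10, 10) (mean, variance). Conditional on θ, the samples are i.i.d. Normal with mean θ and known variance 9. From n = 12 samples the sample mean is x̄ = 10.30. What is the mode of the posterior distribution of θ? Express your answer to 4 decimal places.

n = 12, x̄ = 10.30.
For a Normal prior and Normal likelihood with known variance, the posterior is Normal; its mode equals its mean, the precision-weighted average.
Prior precision 1/σ₀² = 1/10 = 0.1; data precision n/σ² = 12/9 = 4/3.
θ̂ = (0.1·10 + (4/3)·10.3) / (0.1 + 4/3) = (221/15)/(43/30) = 442/43 ≈ 10.2791.

θ̂_MAP = 10.2791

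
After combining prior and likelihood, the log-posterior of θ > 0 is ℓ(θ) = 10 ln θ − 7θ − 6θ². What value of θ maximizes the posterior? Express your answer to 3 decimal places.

ℓ'(θ) = 10/θ − 7 − 12θ. Setting this to zero and multiplying by θ: 12θ² + 7θ − 10 = 0.
θ = (−7 + √(7² + 4·12·10)) / (2·12) = (−7 + √529) / 24 = (−7 + 23)/24 = 2/3.
ℓ''(θ) = −10/θ² − 12 < 0, confirming a maximum.

θ̂_MAP = 0.667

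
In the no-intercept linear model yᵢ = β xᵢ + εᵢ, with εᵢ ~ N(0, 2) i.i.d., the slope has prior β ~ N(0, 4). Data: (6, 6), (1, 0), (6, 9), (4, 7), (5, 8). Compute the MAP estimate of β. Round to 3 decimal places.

β̂_MAP = 1.380

log p(β | y) = −Σ(yᵢ − βxᵢ)²/(2·2) − β²/(2·4) + const.
Setting the derivative to zero: Σxᵢ(yᵢ − βxᵢ)/2 − β/4 = 0, so β = Σxᵢyᵢ / (Σxᵢ² + σ²/τ²).
Σxᵢyᵢ = 6·6 + 1·0 + 6·9 + 4·7 + 5·8 = 158; Σxᵢ² = 114; σ²/τ² = 0.5.
β̂_MAP = 158 / (114 + 0.5) = 158/114.5 ≈ 1.380.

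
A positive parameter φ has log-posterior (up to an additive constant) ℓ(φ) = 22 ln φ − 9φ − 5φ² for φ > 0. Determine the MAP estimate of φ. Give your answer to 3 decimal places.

ℓ'(φ) = 22/φ − 9 − 10φ. Setting this to zero and multiplying by φ: 10φ² + 9φ − 22 = 0.
φ = (−9 + √(9² + 4·10·22)) / (2·10) = (−9 + √961) / 20 = (−9 + 31)/20 = 11/10.
ℓ''(φ) = −22/φ² − 10 < 0, confirming a maximum.

φ̂_MAP = 1.100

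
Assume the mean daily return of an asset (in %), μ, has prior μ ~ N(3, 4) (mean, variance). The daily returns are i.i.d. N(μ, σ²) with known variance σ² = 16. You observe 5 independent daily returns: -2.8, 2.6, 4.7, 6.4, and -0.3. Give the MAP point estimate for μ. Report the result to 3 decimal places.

μ̂_MAP = 2.511

n = 5; x̄ = ((-2.8) + 2.6 + 4.7 + 6.4 + (-0.3))/5 = 10.6/5 = 2.12.
For a Normal prior and Normal likelihood with known variance, the posterior is Normal; its mode equals its mean, the precision-weighted average.
Prior precision 1/σ₀² = 1/4 = 0.25; data precision n/σ² = 5/16 = 0.3125.
μ̂ = (0.25·3 + 0.3125·2.12) / (0.25 + 0.3125) = 1.4125/0.5625 = 113/45 ≈ 2.511.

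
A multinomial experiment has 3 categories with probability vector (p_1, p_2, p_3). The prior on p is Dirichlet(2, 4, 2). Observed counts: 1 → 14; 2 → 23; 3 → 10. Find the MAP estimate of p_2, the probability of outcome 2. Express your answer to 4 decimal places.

The posterior is Dirichlet(αᵢ + nᵢ) = Dirichlet(16, 27, 12).
For a Dirichlet(a₁,…,a_K) with all aᵢ > 1, the mode has j-th component (aⱼ − 1)/(Σaᵢ − K).
Here Σaᵢ = 55 and K = 3, so p_2 = (27 − 1)/(55 − 3) = 26/52 ≈ 0.5000.

MAP estimate: 0.5000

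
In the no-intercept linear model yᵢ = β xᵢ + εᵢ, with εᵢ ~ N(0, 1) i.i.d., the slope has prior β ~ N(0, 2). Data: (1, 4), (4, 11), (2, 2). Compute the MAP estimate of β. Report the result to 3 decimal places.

log p(β | y) = −Σ(yᵢ − βxᵢ)²/(2·1) − β²/(2·2) + const.
Setting the derivative to zero: Σxᵢ(yᵢ − βxᵢ)/1 − β/2 = 0, so β = Σxᵢyᵢ / (Σxᵢ² + σ²/τ²).
Σxᵢyᵢ = 1·4 + 4·11 + 2·2 = 52; Σxᵢ² = 21; σ²/τ² = 0.5.
β̂_MAP = 52 / (21 + 0.5) = 52/21.5 ≈ 2.419.

β̂_MAP = 2.419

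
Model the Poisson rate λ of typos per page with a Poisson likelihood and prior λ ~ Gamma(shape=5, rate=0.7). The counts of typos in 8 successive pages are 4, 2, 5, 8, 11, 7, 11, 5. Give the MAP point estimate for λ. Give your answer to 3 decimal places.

λ̂_MAP = 6.552

Σxᵢ = 4+2+5+8+11+7+11+5 = 53, with n = 8.
Posterior ∝ λ^4e^(−0.7λ) · λ^53e^(−8λ) = λ^57e^(−8.7λ), i.e. Gamma(shape=58, rate=8.7).
The mode of a Gamma(a, b) with a ≥ 1 (shape–rate) is (a−1)/b = 57/8.7 ≈ 6.552.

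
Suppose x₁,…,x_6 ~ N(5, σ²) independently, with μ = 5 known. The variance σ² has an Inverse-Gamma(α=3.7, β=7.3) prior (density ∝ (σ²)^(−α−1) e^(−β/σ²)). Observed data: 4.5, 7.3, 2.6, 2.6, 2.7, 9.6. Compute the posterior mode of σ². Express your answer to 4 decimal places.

σ̂²_MAP = 3.7734

Sum of squared deviations about the known mean: SS = (4.5−5)² + (7.3−5)² + (2.6−5)² + (2.6−5)² + (2.7−5)² + (9.6−5)² = 43.51.
The Normal likelihood contributes (σ²)^(−n/2) exp(−SS/(2σ²)), so the posterior is Inverse-Gamma(α + n/2, β + SS/2) = Inverse-Gamma(6.7, 29.055).
The mode of Inverse-Gamma(a, b) is b/(a+1) = 29.055/7.7 ≈ 3.7734.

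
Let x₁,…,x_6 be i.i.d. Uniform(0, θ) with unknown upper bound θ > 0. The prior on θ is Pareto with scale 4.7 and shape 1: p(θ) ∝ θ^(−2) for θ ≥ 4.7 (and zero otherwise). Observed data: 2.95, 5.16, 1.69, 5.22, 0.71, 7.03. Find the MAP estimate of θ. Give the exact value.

The Uniform(0, θ) likelihood is θ^(−n) for θ ≥ max(xᵢ), zero otherwise. Here max(xᵢ) = 7.03.
Posterior ∝ θ^(−2) · θ^(−6) = θ^(−8) on θ ≥ max(4.7, 7.03) = 7.03.
This density is strictly decreasing in θ, so the posterior mode lies at the lower boundary of the support.

θ̂_MAP = 7.03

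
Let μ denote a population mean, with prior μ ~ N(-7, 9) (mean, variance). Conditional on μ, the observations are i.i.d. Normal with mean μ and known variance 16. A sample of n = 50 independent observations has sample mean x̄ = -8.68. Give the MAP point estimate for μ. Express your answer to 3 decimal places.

μ̂_MAP = -8.622

n = 50, x̄ = -8.68.
For a Normal prior and Normal likelihood with known variance, the posterior is Normal; its mode equals its mean, the precision-weighted average.
Prior precision 1/σ₀² = 1/9; data precision n/σ² = 50/16 = 3.125.
μ̂ = ((1/9)·(-7) + 3.125·(-8.68)) / (1/9 + 3.125) = (-2009/72)/(233/72) = -2009/233 ≈ -8.622.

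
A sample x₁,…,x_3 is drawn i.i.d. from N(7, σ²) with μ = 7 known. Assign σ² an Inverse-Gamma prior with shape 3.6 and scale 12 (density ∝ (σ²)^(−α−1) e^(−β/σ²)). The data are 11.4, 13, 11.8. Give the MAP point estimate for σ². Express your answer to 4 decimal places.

Sum of squared deviations about the known mean: SS = (11.4−7)² + (13−7)² + (11.8−7)² = 78.4.
The Normal likelihood contributes (σ²)^(−n/2) exp(−SS/(2σ²)), so the posterior is Inverse-Gamma(α + n/2, β + SS/2) = Inverse-Gamma(5.1, 51.2).
The mode of Inverse-Gamma(a, b) is b/(a+1) = 51.2/6.1 ≈ 8.3934.

σ̂²_MAP = 8.3934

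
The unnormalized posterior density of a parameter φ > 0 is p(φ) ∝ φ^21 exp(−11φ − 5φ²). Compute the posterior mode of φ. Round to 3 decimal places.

φ̂_MAP = 1.000

ℓ'(φ) = 21/φ − 11 − 10φ. Setting this to zero and multiplying by φ: 10φ² + 11φ − 21 = 0.
φ = (−11 + √(11² + 4·10·21)) / (2·10) = (−11 + √961) / 20 = (−11 + 31)/20 = 1.
ℓ''(φ) = −21/φ² − 10 < 0, confirming a maximum.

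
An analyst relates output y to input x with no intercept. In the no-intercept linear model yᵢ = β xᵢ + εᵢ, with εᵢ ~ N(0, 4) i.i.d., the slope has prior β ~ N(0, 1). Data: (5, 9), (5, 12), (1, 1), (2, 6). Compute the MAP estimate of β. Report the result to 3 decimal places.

log p(β | y) = −Σ(yᵢ − βxᵢ)²/(2·4) − β²/(2·1) + const.
Setting the derivative to zero: Σxᵢ(yᵢ − βxᵢ)/4 − β/1 = 0, so β = Σxᵢyᵢ / (Σxᵢ² + σ²/τ²).
Σxᵢyᵢ = 5·9 + 5·12 + 1·1 + 2·6 = 118; Σxᵢ² = 55; σ²/τ² = 4.
β̂_MAP = 118 / (55 + 4) = 118/59 ≈ 2.000.

β̂_MAP = 2.000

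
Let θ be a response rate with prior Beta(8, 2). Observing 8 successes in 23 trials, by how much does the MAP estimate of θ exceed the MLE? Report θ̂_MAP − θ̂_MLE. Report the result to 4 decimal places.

Posterior is Beta(16, 17); MAP = (16−1)/(33−2) = 15/31 ≈ 0.48387.
MLE ignores the prior: θ̂_MLE = k/n = 8/23 ≈ 0.34783.
Difference = 15/31 − 8/23 = 97/713 ≈ 0.1360.

MAP − MLE = 0.1360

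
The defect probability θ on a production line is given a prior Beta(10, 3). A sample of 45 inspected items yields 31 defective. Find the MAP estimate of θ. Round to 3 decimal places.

Prior: Beta(10, 3).
Data: 31 successes in 45 trials. The binomial likelihood contributes θ^31(1−θ)^14, so the posterior is Beta(10+31, 3+14) = Beta(41, 17).
For Beta(a, b) with a, b > 1 the mode is (a−1)/(a+b−2) = 40/56 ≈ 0.714.

θ̂_MAP = 0.714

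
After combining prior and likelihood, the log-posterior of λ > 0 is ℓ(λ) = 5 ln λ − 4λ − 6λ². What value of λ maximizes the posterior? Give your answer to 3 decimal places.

ℓ'(λ) = 5/λ − 4 − 12λ. Setting this to zero and multiplying by λ: 12λ² + 4λ − 5 = 0.
λ = (−4 + √(4² + 4·12·5)) / (2·12) = (−4 + √256) / 24 = (−4 + 16)/24 = 1/2.
ℓ''(λ) = −5/λ² − 12 < 0, confirming a maximum.

λ̂_MAP = 0.500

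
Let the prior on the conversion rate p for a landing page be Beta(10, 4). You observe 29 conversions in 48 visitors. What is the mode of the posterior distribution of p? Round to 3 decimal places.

p̂_MAP = 0.633

Prior: Beta(10, 4).
Data: 29 successes in 48 trials. The binomial likelihood contributes p^29(1−p)^19, so the posterior is Beta(10+29, 4+19) = Beta(39, 23).
For Beta(a, b) with a, b > 1 the mode is (a−1)/(a+b−2) = 38/60 ≈ 0.633.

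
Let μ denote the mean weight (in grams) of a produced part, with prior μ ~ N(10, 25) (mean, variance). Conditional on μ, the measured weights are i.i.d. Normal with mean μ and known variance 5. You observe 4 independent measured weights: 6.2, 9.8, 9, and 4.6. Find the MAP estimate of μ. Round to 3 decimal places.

n = 4; x̄ = (6.2 + 9.8 + 9 + 4.6)/4 = 29.6/4 = 7.4.
For a Normal prior and Normal likelihood with known variance, the posterior is Normal; its mode equals its mean, the precision-weighted average.
Prior precision 1/σ₀² = 1/25 = 0.04; data precision n/σ² = 4/5 = 0.8.
μ̂ = (0.04·10 + 0.8·7.4) / (0.04 + 0.8) = 6.32/0.84 = 158/21 ≈ 7.524.

μ̂_MAP = 7.524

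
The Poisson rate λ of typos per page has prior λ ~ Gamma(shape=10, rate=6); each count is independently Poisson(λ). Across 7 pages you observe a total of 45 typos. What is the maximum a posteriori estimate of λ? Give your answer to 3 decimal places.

λ̂_MAP = 4.154

Σxᵢ = 45, n = 7.
Posterior ∝ λ^9e^(−6λ) · λ^45e^(−7λ) = λ^54e^(−13λ), i.e. Gamma(shape=55, rate=13).
The mode of a Gamma(a, b) with a ≥ 1 (shape–rate) is (a−1)/b = 54/13 ≈ 4.154.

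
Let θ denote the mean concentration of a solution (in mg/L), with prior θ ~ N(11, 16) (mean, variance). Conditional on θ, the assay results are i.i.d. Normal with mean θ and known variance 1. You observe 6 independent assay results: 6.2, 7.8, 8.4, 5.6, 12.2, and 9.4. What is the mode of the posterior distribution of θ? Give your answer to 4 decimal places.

n = 6; x̄ = (6.2 + 7.8 + 8.4 + 5.6 + 12.2 + 9.4)/6 = 49.6/6 = 124/15 ≈ 8.2667.
For a Normal prior and Normal likelihood with known variance, the posterior is Normal; its mode equals its mean, the precision-weighted average.
Prior precision 1/σ₀² = 1/16 = 0.0625; data precision n/σ² = 6/1 = 6.
θ̂ = (0.0625·11 + 6·(124/15)) / (0.0625 + 6) = 50.2875/6.0625 = 4023/485 ≈ 8.2948.

θ̂_MAP = 8.2948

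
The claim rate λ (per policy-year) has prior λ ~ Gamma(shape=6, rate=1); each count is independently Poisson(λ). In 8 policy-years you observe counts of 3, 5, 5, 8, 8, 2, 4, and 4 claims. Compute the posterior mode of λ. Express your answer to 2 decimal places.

Σxᵢ = 3+5+5+8+8+2+4+4 = 39, with n = 8.
Posterior ∝ λ^5e^(−1λ) · λ^39e^(−8λ) = λ^44e^(−9λ), i.e. Gamma(shape=45, rate=9).
The mode of a Gamma(a, b) with a ≥ 1 (shape–rate) is (a−1)/b = 44/9 ≈ 4.89.

λ̂_MAP = 4.89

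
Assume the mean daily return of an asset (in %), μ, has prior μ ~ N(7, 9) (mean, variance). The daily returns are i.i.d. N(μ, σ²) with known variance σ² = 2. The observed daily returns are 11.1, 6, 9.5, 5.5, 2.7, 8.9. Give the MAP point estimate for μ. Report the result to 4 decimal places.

n = 6; x̄ = (11.1 + 6 + 9.5 + 5.5 + 2.7 + 8.9)/6 = 43.7/6 = 437/60 ≈ 7.2833.
For a Normal prior and Normal likelihood with known variance, the posterior is Normal; its mode equals its mean, the precision-weighted average.
Prior precision 1/σ₀² = 1/9; data precision n/σ² = 6/2 = 3.
μ̂ = ((1/9)·7 + 3·(437/60)) / (1/9 + 3) = (4073/180)/(28/9) = 4073/560 ≈ 7.2732.

μ̂_MAP = 7.2732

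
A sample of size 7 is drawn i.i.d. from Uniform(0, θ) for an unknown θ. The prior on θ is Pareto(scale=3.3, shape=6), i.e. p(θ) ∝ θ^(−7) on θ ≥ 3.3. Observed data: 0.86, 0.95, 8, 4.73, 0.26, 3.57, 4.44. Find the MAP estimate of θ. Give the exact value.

θ̂_MAP = 8

The Uniform(0, θ) likelihood is θ^(−n) for θ ≥ max(xᵢ), zero otherwise. Here max(xᵢ) = 8.
Posterior ∝ θ^(−7) · θ^(−7) = θ^(−14) on θ ≥ max(3.3, 8) = 8.
This density is strictly decreasing in θ, so the posterior mode lies at the lower boundary of the support.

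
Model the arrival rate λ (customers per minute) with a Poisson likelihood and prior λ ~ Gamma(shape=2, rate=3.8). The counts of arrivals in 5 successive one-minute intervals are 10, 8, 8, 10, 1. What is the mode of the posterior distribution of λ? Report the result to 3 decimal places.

Σxᵢ = 10+8+8+10+1 = 37, with n = 5.
Posterior ∝ λe^(−3.8λ) · λ^37e^(−5λ) = λ^38e^(−8.8λ), i.e. Gamma(shape=39, rate=8.8).
The mode of a Gamma(a, b) with a ≥ 1 (shape–rate) is (a−1)/b = 38/8.8 ≈ 4.318.

λ̂_MAP = 4.318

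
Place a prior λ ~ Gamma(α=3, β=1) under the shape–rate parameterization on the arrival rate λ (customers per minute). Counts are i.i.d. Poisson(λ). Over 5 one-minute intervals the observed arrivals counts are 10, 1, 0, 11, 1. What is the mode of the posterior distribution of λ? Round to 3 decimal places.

λ̂_MAP = 4.167

Σxᵢ = 10+1+0+11+1 = 23, with n = 5.
Posterior ∝ λ^2e^(−1λ) · λ^23e^(−5λ) = λ^25e^(−6λ), i.e. Gamma(shape=26, rate=6).
The mode of a Gamma(a, b) with a ≥ 1 (shape–rate) is (a−1)/b = 25/6 ≈ 4.167.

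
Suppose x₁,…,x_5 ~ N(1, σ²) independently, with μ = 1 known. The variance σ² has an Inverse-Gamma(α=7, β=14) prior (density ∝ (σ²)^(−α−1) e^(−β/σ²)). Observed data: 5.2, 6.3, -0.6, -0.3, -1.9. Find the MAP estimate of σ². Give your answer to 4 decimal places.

σ̂²_MAP = 4.1138

Sum of squared deviations about the known mean: SS = (5.2−1)² + (6.3−1)² + (-0.6−1)² + (-0.3−1)² + (-1.9−1)² = 58.39.
The Normal likelihood contributes (σ²)^(−n/2) exp(−SS/(2σ²)), so the posterior is Inverse-Gamma(α + n/2, β + SS/2) = Inverse-Gamma(9.5, 43.195).
The mode of Inverse-Gamma(a, b) is b/(a+1) = 43.195/10.5 ≈ 4.1138.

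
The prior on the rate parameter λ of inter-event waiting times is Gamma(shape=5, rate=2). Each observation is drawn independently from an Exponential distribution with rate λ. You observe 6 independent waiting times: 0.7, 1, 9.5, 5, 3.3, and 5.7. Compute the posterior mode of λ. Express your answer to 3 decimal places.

λ̂_MAP = 0.368

The Exponential(rate=λ) likelihood is ∝ λ^n e^(−λΣtᵢ). Here n = 6 and Σtᵢ = 0.7 + 1 + 9.5 + 5 + 3.3 + 5.7 = 25.2.
Posterior ∝ λ^4e^(−2λ) · λ^6e^(−25.2λ) = λ^10e^(−27.2λ), i.e. Gamma(11, 27.2).
Mode = (a−1)/b = 10/27.2 ≈ 0.368.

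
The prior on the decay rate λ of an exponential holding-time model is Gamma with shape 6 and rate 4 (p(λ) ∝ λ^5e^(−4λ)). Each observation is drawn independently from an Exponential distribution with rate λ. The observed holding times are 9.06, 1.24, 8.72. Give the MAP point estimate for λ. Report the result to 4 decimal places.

λ̂_MAP = 0.3475

The Exponential(rate=λ) likelihood is ∝ λ^n e^(−λΣtᵢ). Here n = 3 and Σtᵢ = 9.06 + 1.24 + 8.72 = 19.02.
Posterior ∝ λ^5e^(−4λ) · λ^3e^(−19.02λ) = λ^8e^(−23.02λ), i.e. Gamma(9, 23.02).
Mode = (a−1)/b = 8/23.02 ≈ 0.3475.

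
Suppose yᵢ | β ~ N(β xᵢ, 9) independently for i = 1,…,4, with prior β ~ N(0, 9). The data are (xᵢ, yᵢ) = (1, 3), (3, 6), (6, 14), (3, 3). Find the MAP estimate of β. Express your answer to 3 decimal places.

β̂_MAP = 2.036

log p(β | y) = −Σ(yᵢ − βxᵢ)²/(2·9) − β²/(2·9) + const.
Setting the derivative to zero: Σxᵢ(yᵢ − βxᵢ)/9 − β/9 = 0, so β = Σxᵢyᵢ / (Σxᵢ² + σ²/τ²).
Σxᵢyᵢ = 1·3 + 3·6 + 6·14 + 3·3 = 114; Σxᵢ² = 55; σ²/τ² = 1.
β̂_MAP = 114 / (55 + 1) = 114/56 ≈ 2.036.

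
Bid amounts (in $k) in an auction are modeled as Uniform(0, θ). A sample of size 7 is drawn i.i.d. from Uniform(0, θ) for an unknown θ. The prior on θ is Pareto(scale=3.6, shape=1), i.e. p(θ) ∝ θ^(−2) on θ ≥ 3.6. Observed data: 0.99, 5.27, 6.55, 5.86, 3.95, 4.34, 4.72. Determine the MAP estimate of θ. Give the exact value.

θ̂_MAP = 6.55

The Uniform(0, θ) likelihood is θ^(−n) for θ ≥ max(xᵢ), zero otherwise. Here max(xᵢ) = 6.55.
Posterior ∝ θ^(−2) · θ^(−7) = θ^(−9) on θ ≥ max(3.6, 6.55) = 6.55.
This density is strictly decreasing in θ, so the posterior mode lies at the lower boundary of the support.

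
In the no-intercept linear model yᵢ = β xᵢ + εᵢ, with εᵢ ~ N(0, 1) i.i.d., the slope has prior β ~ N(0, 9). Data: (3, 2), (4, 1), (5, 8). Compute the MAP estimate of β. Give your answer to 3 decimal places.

log p(β | y) = −Σ(yᵢ − βxᵢ)²/(2·1) − β²/(2·9) + const.
Setting the derivative to zero: Σxᵢ(yᵢ − βxᵢ)/1 − β/9 = 0, so β = Σxᵢyᵢ / (Σxᵢ² + σ²/τ²).
Σxᵢyᵢ = 3·2 + 4·1 + 5·8 = 50; Σxᵢ² = 50; σ²/τ² = 1/9.
β̂_MAP = 50 / (50 + 1/9) = 50/(451/9) = 450/451 ≈ 0.998.

β̂_MAP = 0.998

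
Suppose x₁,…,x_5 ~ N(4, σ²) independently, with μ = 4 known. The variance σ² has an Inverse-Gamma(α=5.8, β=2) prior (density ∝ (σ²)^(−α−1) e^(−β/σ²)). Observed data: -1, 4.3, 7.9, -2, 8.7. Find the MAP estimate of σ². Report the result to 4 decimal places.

σ̂²_MAP = 5.5048

Sum of squared deviations about the known mean: SS = (-1−4)² + (4.3−4)² + (7.9−4)² + (-2−4)² + (8.7−4)² = 98.39.
The Normal likelihood contributes (σ²)^(−n/2) exp(−SS/(2σ²)), so the posterior is Inverse-Gamma(α + n/2, β + SS/2) = Inverse-Gamma(8.3, 51.195).
The mode of Inverse-Gamma(a, b) is b/(a+1) = 51.195/9.3 ≈ 5.5048.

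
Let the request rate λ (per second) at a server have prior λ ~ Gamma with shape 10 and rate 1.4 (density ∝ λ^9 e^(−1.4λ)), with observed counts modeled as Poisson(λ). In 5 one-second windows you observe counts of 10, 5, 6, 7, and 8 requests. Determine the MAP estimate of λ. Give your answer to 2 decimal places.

Σxᵢ = 10+5+6+7+8 = 36, with n = 5.
Posterior ∝ λ^9e^(−1.4λ) · λ^36e^(−5λ) = λ^45e^(−6.4λ), i.e. Gamma(shape=46, rate=6.4).
The mode of a Gamma(a, b) with a ≥ 1 (shape–rate) is (a−1)/b = 45/6.4 ≈ 7.03.

λ̂_MAP = 7.03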